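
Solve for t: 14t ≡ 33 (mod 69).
27

Since gcd(14, 69) = 1 divides 33, a solution exists.
Multiply both sides by the inverse of 14 mod 69:
  14^(-1) mod 69 = 5
  x ≡ 5 × 33 ≡ 165 ≡ 27 (mod 69)
Verification: 14 × 27 = 378 = 5 × 69 + 33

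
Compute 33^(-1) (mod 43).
33^(-1) ≡ 30 (mod 43). Verification: 33 × 30 = 990 ≡ 1 (mod 43)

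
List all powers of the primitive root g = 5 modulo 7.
g^1, g^2, ..., g^{6} mod 7: {5, 4, 6, 2, 3, 1}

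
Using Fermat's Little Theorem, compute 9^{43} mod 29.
9

By Fermat's Little Theorem, a^(p-1) ≡ 1 (mod p) for prime p and gcd(a, p) = 1
Here p = 29, so 9^28 ≡ 1 (mod 29)
We can reduce the exponent: 43 mod 28 = 15
So 9^43 ≡ 9^15 (mod 29)
Computing: 9^15 mod 29 = 9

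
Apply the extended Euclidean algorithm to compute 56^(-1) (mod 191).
Extended GCD: 56(58) + 191(-17) = 1. So 56^(-1) ≡ 58 ≡ 58 (mod 191). Verify: 56 × 58 = 3248 ≡ 1 (mod 191)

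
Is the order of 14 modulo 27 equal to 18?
Yes, ord_27(14) = 18.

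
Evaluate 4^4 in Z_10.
4 = 4 (binary 100). Repeated squaring mod 10: 4^1 ≡ 4; 4^2 ≡ 4² = 16 ≡ 6; 4^4 ≡ 6² = 36 ≡ 6. So 4^4 ≡ 6 (mod 10).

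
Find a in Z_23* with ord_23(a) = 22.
5 has order 22 mod 23 since 5^{22} ≡ 1 (mod 23) and no smaller power works.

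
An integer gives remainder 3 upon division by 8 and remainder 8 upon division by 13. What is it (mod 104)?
M = 8 × 13 = 104. M₁ = 13, y₁ ≡ 5 (mod 8). M₂ = 8, y₂ ≡ 5 (mod 13). r = 3×13×5 + 8×8×5 ≡ 99 (mod 104). The smallest positive such number is 99.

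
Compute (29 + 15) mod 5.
4

(29 + 15) = 44
44 mod 5 = 4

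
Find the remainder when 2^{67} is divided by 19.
By Fermat: 2^{18} ≡ 1 (mod 19). 67 = 3×18 + 13. So 2^{67} ≡ 2^{13} ≡ 3 (mod 19)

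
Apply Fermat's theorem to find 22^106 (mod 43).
By Fermat: 22^{42} ≡ 1 (mod 43). 106 = 2×42 + 22. So 22^{106} ≡ 22^{22} ≡ 21 (mod 43)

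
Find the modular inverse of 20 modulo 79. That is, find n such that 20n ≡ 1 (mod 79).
4

Using Extended Euclidean Algorithm:
gcd(20, 79) = 1
Bezout coefficients: 20 × 4 + 79 × -1 = 1
So 20 × 4 ≡ 1 (mod 79)
The inverse is 4 mod 79 = 4
Verification: 20 × 4 = 80 = 1 × 79 + 1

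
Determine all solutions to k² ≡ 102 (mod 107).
The square roots of 102 mod 107 are 40 and 67. Verify: 40² = 1600 ≡ 102 (mod 107)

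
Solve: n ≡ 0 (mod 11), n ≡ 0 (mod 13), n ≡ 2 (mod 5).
M = 11 × 13 × 5 = 715. M₁ = 65, y₁ ≡ 10 (mod 11). M₂ = 55, y₂ ≡ 9 (mod 13). M₃ = 143, y₃ ≡ 2 (mod 5). n = 0×65×10 + 0×55×9 + 2×143×2 ≡ 572 (mod 715)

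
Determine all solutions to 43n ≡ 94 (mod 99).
16

Since gcd(43, 99) = 1 divides 94, a solution exists.
Multiply both sides by the inverse of 43 mod 99:
  43^(-1) mod 99 = 76
  x ≡ 76 × 94 ≡ 7144 ≡ 16 (mod 99)
Verification: 43 × 16 = 688 = 6 × 99 + 94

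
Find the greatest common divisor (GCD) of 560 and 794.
2

Using the Euclidean algorithm:
560 = 0 × 794 + 560
794 = 1 × 560 + 234
560 = 2 × 234 + 92
234 = 2 × 92 + 50
92 = 1 × 50 + 42
50 = 1 × 42 + 8
42 = 5 × 8 + 2
8 = 4 × 2 + 0

GCD(560, 794) = 2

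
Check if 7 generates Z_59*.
p - 1 = 58 has prime divisors 2, 29. Check 7^(58/q) mod 59 for each: 7^(58/2) = 7^29 ≡ 1, 7^(58/29) = 7^2 ≡ 49 (mod 59). Since 7^29 ≡ 1 (mod 59), the order of 7 divides 29 (in fact the order is 29) ≠ 58, so it is not a primitive root.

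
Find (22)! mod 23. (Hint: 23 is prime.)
By Wilson's theorem, (22)! ≡ -1 ≡ 22 (mod 23)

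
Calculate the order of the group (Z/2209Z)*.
2162

Prime factorization: 2209 = 47^2
Using the formula φ(n) = n × Π(1 - 1/p) for each prime factor p:
φ(2209) = 2209 × (1 - 1/47)
φ(2209) = 2162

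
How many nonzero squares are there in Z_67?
For prime 67, there are (p-1)/2 = (67-1)/2 = 33 quadratic residues (excluding 0).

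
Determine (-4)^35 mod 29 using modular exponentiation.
Using Fermat: (-4)^{28} ≡ 1 (mod 29). 35 ≡ 7 (mod 28). So (-4)^{35} ≡ (-4)^{7} ≡ 1 (mod 29)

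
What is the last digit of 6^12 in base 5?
Using Fermat: 6^{4} ≡ 1 (mod 5). 12 ≡ 0 (mod 4). So 6^{12} ≡ 6^{0} ≡ 1 (mod 5)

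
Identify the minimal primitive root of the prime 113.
p - 1 = 112 has prime divisors 2, 7. h is a primitive root mod 113 iff h^(112/q) ≢ 1 (mod 113) for each such q.
h = 2: 2^56 ≡ 1, 2^16 ≡ 109 (mod 113); 2^56 ≡ 1, so not a primitive root.
h = 3: 3^56 ≡ 112, 3^16 ≡ 49 (mod 113); none is 1, so 3 has order 112 and is a primitive root.
The smallest primitive root mod 113 is g = 3.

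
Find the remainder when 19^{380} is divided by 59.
By Fermat: 19^{58} ≡ 1 (mod 59). 380 = 6×58 + 32. So 19^{380} ≡ 19^{32} ≡ 15 (mod 59)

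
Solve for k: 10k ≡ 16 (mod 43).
36

Since gcd(10, 43) = 1 divides 16, a solution exists.
Multiply both sides by the inverse of 10 mod 43:
  10^(-1) mod 43 = 13
  x ≡ 13 × 16 ≡ 208 ≡ 36 (mod 43)
Verification: 10 × 36 = 360 = 8 × 43 + 16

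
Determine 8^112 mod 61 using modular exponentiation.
Using Fermat: 8^{60} ≡ 1 (mod 61). 112 ≡ 52 (mod 60). So 8^{112} ≡ 8^{52} ≡ 58 (mod 61)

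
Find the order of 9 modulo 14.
Powers of 9 mod 14: 9^1≡9, 9^2≡11, 9^3≡1. Order = 3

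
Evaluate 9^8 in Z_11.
8 = 8 (binary 1000). Repeated squaring mod 11: 9^1 ≡ 9; 9^2 ≡ 9² = 81 ≡ 4; 9^4 ≡ 4² = 16 ≡ 5; 9^8 ≡ 5² = 25 ≡ 3. So 9^8 ≡ 3 (mod 11).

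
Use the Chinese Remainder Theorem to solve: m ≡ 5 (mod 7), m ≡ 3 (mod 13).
M = 7 × 13 = 91. M₁ = 13, y₁ ≡ 6 (mod 7). M₂ = 7, y₂ ≡ 2 (mod 13). m = 5×13×6 + 3×7×2 ≡ 68 (mod 91)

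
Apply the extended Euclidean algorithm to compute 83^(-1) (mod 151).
Extended GCD: 83(-20) + 151(11) = 1. So 83^(-1) ≡ 131 ≡ 131 (mod 151). Verify: 83 × 131 = 10873 ≡ 1 (mod 151)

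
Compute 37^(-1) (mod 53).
43

Using Extended Euclidean Algorithm:
gcd(37, 53) = 1
Bezout coefficients: 37 × -10 + 53 × 7 = 1
So 37 × -10 ≡ 1 (mod 53)
The inverse is -10 mod 53 = 43
Verification: 37 × 43 = 1591 = 30 × 53 + 1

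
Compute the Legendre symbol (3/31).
(3/31) = 3^{15} mod 31 = -1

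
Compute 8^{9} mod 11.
7

Using successive squaring:
Binary expansion of 9: 1001
Powers of 8 mod 11 (each is the square of the previous):
  8^1 ≡ 8 (mod 11)
  8^2 ≡ 8² = 64 ≡ 9 (mod 11)
  8^4 ≡ 9² = 81 ≡ 4 (mod 11)
  8^8 ≡ 4² = 16 ≡ 5 (mod 11)
9 = 8 + 1, so 8^9 = 8^8 × 8^1 ≡ 5 × 8 (mod 11)
Multiplying step by step:
  5 × 8 = 40 ≡ 7 (mod 11)
Result: 8^9 ≡ 7 (mod 11)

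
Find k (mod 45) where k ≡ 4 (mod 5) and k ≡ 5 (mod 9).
M = 5 × 9 = 45. M₁ = 9, y₁ ≡ 4 (mod 5). M₂ = 5, y₂ ≡ 2 (mod 9). k = 4×9×4 + 5×5×2 ≡ 14 (mod 45)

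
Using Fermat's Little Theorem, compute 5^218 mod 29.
By Fermat: 5^{28} ≡ 1 (mod 29). 218 = 7×28 + 22. So 5^{218} ≡ 5^{22} ≡ 24 (mod 29)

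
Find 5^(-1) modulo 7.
3

Using Extended Euclidean Algorithm:
gcd(5, 7) = 1
Bezout coefficients: 5 × 3 + 7 × -2 = 1
So 5 × 3 ≡ 1 (mod 7)
The inverse is 3 mod 7 = 3
Verification: 5 × 3 = 15 = 2 × 7 + 1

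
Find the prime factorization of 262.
2 × 131

Divide by primes starting from smallest:
262 ÷ 2 = 131
131 ÷ 131 = 1

262 = 2 × 131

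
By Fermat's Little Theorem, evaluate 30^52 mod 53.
By Fermat's Little Theorem, 30^{52} ≡ 1 (mod 53) since 53 is prime and gcd(30, 53) = 1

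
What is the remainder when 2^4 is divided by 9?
4 = 4 (binary 100). Repeated squaring mod 9: 2^1 ≡ 2; 2^2 ≡ 2² = 4 ≡ 4; 2^4 ≡ 4² = 16 ≡ 7. So 2^4 ≡ 7 (mod 9).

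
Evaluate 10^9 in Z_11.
9 = 8 + 1 (binary 1001). Repeated squaring mod 11: 10^1 ≡ 10; 10^2 ≡ 10² = 100 ≡ 1; 10^4 ≡ 1² = 1 ≡ 1; 10^8 ≡ 1² = 1 ≡ 1. Multiply: 10^9 = 10^8 × 10^1 ≡ 1 × 10 (mod 11): 1 × 10 = 10 ≡ 10. So 10^9 ≡ 10 (mod 11).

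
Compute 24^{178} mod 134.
40

Using successive squaring:
Binary expansion of 178: 10110010
Powers of 24 mod 134 (each is the square of the previous):
  24^1 ≡ 24 (mod 134)
  24^2 ≡ 24² = 576 ≡ 40 (mod 134)
  24^4 ≡ 40² = 1600 ≡ 126 (mod 134)
  24^8 ≡ 126² = 15876 ≡ 64 (mod 134)
  24^16 ≡ 64² = 4096 ≡ 76 (mod 134)
  24^32 ≡ 76² = 5776 ≡ 14 (mod 134)
  24^64 ≡ 14² = 196 ≡ 62 (mod 134)
  24^128 ≡ 62² = 3844 ≡ 92 (mod 134)
178 = 128 + 32 + 16 + 2, so 24^178 = 24^128 × 24^32 × 24^16 × 24^2 ≡ 92 × 14 × 76 × 40 (mod 134)
Multiplying step by step:
  92 × 14 = 1288 ≡ 82 (mod 134)
  82 × 76 = 6232 ≡ 68 (mod 134)
  68 × 40 = 2720 ≡ 40 (mod 134)
Result: 24^178 ≡ 40 (mod 134)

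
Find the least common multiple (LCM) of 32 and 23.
736

First find GCD(32, 23) using the Euclidean algorithm:
32 = 1 × 23 + 9
23 = 2 × 9 + 5
9 = 1 × 5 + 4
5 = 1 × 4 + 1
4 = 4 × 1 + 0
GCD(32, 23) = 1

LCM formula: LCM(a, b) = (a × b) / GCD(a, b)
LCM(32, 23) = (32 × 23) / 1
LCM(32, 23) = 736 / 1
LCM(32, 23) = 736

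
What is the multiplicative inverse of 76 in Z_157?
76^(-1) ≡ 31 (mod 157). Verification: 76 × 31 = 2356 ≡ 1 (mod 157)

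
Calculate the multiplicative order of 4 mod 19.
Powers of 4 mod 19: 4^1≡4, 4^2≡16, 4^3≡7, 4^4≡9, 4^5≡17, 4^6≡11, 4^7≡6, 4^8≡5, 4^9≡1. Order = 9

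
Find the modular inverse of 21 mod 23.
21^(-1) ≡ 11 (mod 23). Verification: 21 × 11 = 231 ≡ 1 (mod 23)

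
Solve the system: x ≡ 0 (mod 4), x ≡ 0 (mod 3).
M = 4 × 3 = 12. M₁ = 3, y₁ ≡ 3 (mod 4). M₂ = 4, y₂ ≡ 1 (mod 3). x = 0×3×3 + 0×4×1 ≡ 0 (mod 12)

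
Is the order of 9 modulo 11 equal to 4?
No, the actual order is 5, not 4.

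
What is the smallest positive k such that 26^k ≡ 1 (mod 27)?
Powers of 26 mod 27: 26^1≡26, 26^2≡1. Order = 2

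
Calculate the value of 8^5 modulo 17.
5 = 4 + 1 (binary 101). Repeated squaring mod 17: 8^1 ≡ 8; 8^2 ≡ 8² = 64 ≡ 13; 8^4 ≡ 13² = 169 ≡ 16. Multiply: 8^5 = 8^4 × 8^1 ≡ 16 × 8 (mod 17): 16 × 8 = 128 ≡ 9. So 8^5 ≡ 9 (mod 17).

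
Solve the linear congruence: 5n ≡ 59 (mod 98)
51

Since gcd(5, 98) = 1 divides 59, a solution exists.
Multiply both sides by the inverse of 5 mod 98:
  5^(-1) mod 98 = 59
  x ≡ 59 × 59 ≡ 3481 ≡ 51 (mod 98)
Verification: 5 × 51 = 255 = 2 × 98 + 59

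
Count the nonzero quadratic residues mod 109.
For prime 109, there are (p-1)/2 = (109-1)/2 = 54 quadratic residues (excluding 0).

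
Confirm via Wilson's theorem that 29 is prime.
(28)! mod 29 = 28. Since this equals -1 (mod 29), Wilson confirms 29 is prime.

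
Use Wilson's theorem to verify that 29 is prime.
(28)! mod 29 = 28. Since this equals -1 (mod 29), Wilson confirms 29 is prime.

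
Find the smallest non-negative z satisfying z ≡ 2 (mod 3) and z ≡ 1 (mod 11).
M = 3 × 11 = 33. M₁ = 11, y₁ ≡ 2 (mod 3). M₂ = 3, y₂ ≡ 4 (mod 11). z = 2×11×2 + 1×3×4 ≡ 23 (mod 33)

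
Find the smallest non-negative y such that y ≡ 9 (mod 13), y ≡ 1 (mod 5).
61

Using the Chinese Remainder Theorem:
M = product of moduli = 65
For equation 1: M_1 = 5, 5 ≡ 5 (mod 13), inverse of 5 mod 13 is 8 (check: 5 × 8 = 40 ≡ 1 (mod 13))
For equation 2: M_2 = 13, 13 ≡ 3 (mod 5), inverse of 13 mod 5 is 2 (check: 3 × 2 = 6 ≡ 1 (mod 5))
Combine: y ≡ Σ r_i×M_i×(M_i⁻¹ mod m_i) = 9×5×8 + 1×13×2 = 360 + 26 = 386
386 mod 65 = 61
y ≡ 61 (mod 65)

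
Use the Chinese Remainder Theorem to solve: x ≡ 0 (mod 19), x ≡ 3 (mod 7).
38

Using the Chinese Remainder Theorem:
M = product of moduli = 133
For equation 1: M_1 = 7, 7 ≡ 7 (mod 19), inverse of 7 mod 19 is 11 (check: 7 × 11 = 77 ≡ 1 (mod 19))
For equation 2: M_2 = 19, 19 ≡ 5 (mod 7), inverse of 19 mod 7 is 3 (check: 5 × 3 = 15 ≡ 1 (mod 7))
Combine: x ≡ Σ r_i×M_i×(M_i⁻¹ mod m_i) = 0×7×11 + 3×19×3 = 0 + 171 = 171
171 mod 133 = 38
x ≡ 38 (mod 133)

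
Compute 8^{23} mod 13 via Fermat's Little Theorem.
5

By Fermat's Little Theorem, a^(p-1) ≡ 1 (mod p) for prime p and gcd(a, p) = 1
Here p = 13, so 8^12 ≡ 1 (mod 13)
We can reduce the exponent: 23 mod 12 = 11
So 8^23 ≡ 8^11 (mod 13)
Computing: 8^11 mod 13 = 5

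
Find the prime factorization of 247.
13 × 19

Divide by primes starting from smallest:
247 ÷ 13 = 19
19 ÷ 19 = 1

247 = 13 × 19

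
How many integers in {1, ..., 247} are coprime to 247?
216

Prime factorization: 247 = 13 × 19
Using the formula φ(n) = n × Π(1 - 1/p) for each prime factor p:
φ(247) = 247 × (1 - 1/13) × (1 - 1/19)
φ(247) = 216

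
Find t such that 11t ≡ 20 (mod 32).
28

Since gcd(11, 32) = 1 divides 20, a solution exists.
Multiply both sides by the inverse of 11 mod 32:
  11^(-1) mod 32 = 3
  x ≡ 3 × 20 ≡ 60 ≡ 28 (mod 32)
Verification: 11 × 28 = 308 = 9 × 32 + 20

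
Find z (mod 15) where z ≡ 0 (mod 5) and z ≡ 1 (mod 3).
M = 5 × 3 = 15. M₁ = 3, y₁ ≡ 2 (mod 5). M₂ = 5, y₂ ≡ 2 (mod 3). z = 0×3×2 + 1×5×2 ≡ 10 (mod 15)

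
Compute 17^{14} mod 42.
37

Using successive squaring:
Binary expansion of 14: 1110
Powers of 17 mod 42 (each is the square of the previous):
  17^1 ≡ 17 (mod 42)
  17^2 ≡ 17² = 289 ≡ 37 (mod 42)
  17^4 ≡ 37² = 1369 ≡ 25 (mod 42)
  17^8 ≡ 25² = 625 ≡ 37 (mod 42)
14 = 8 + 4 + 2, so 17^14 = 17^8 × 17^4 × 17^2 ≡ 37 × 25 × 37 (mod 42)
Multiplying step by step:
  37 × 25 = 925 ≡ 1 (mod 42)
  1 × 37 = 37 ≡ 37 (mod 42)
Result: 17^14 ≡ 37 (mod 42)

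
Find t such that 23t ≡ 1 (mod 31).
23^(-1) ≡ 27 (mod 31). Verification: 23 × 27 = 621 ≡ 1 (mod 31)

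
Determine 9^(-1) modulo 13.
9^(-1) ≡ 3 (mod 13). Verification: 9 × 3 = 27 ≡ 1 (mod 13)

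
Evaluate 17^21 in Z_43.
Using repeated squaring. 21 = 16 + 4 + 1 (binary 10101). Repeated squaring mod 43: 17^1 ≡ 17; 17^2 ≡ 17² = 289 ≡ 31; 17^4 ≡ 31² = 961 ≡ 15; 17^8 ≡ 15² = 225 ≡ 10; 17^16 ≡ 10² = 100 ≡ 14. Multiply: 17^21 = 17^16 × 17^4 × 17^1 ≡ 14 × 15 × 17 (mod 43): 14 × 15 = 210 ≡ 38; 38 × 17 = 646 ≡ 1. So 17^21 ≡ 1 (mod 43).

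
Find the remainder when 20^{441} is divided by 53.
By Fermat: 20^{52} ≡ 1 (mod 53). 441 = 8×52 + 25. So 20^{441} ≡ 20^{25} ≡ 45 (mod 53)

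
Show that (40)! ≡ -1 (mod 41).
(40)! mod 41 = 40. Since this equals -1 (mod 41), Wilson confirms 41 is prime.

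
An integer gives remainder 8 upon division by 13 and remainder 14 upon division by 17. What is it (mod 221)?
M = 13 × 17 = 221. M₁ = 17, y₁ ≡ 10 (mod 13). M₂ = 13, y₂ ≡ 4 (mod 17). n = 8×17×10 + 14×13×4 ≡ 99 (mod 221). The smallest positive such number is 99.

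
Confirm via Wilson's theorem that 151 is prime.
(150)! mod 151 = 150. Since this equals -1 (mod 151), Wilson confirms 151 is prime.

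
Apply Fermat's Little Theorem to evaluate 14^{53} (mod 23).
21

By Fermat's Little Theorem, a^(p-1) ≡ 1 (mod p) for prime p and gcd(a, p) = 1
Here p = 23, so 14^22 ≡ 1 (mod 23)
We can reduce the exponent: 53 mod 22 = 9
So 14^53 ≡ 14^9 (mod 23)
Computing: 14^9 mod 23 = 21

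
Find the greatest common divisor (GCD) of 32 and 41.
1

Using the Euclidean algorithm:
32 = 0 × 41 + 32
41 = 1 × 32 + 9
32 = 3 × 9 + 5
9 = 1 × 5 + 4
5 = 1 × 4 + 1
4 = 4 × 1 + 0

GCD(32, 41) = 1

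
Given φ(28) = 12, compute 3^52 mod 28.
By Euler: 3^{12} ≡ 1 (mod 28) since gcd(3, 28) = 1. 52 = 4×12 + 4. So 3^{52} ≡ 3^{4} ≡ 25 (mod 28)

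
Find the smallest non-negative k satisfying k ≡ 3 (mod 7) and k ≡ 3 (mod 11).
M = 7 × 11 = 77. M₁ = 11, y₁ ≡ 2 (mod 7). M₂ = 7, y₂ ≡ 8 (mod 11). k = 3×11×2 + 3×7×8 ≡ 3 (mod 77)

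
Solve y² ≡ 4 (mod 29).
The square roots of 4 mod 29 are 27 and 2. Verify: 27² = 729 ≡ 4 (mod 29)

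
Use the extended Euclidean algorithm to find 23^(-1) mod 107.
Extended GCD: 23(14) + 107(-3) = 1. So 23^(-1) ≡ 14 ≡ 14 (mod 107). Verify: 23 × 14 = 322 ≡ 1 (mod 107)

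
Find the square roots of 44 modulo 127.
The square roots of 44 mod 127 are 60 and 67. Verify: 60² = 3600 ≡ 44 (mod 127)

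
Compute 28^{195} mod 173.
146

Using successive squaring:
Binary expansion of 195: 11000011
Powers of 28 mod 173 (each is the square of the previous):
  28^1 ≡ 28 (mod 173)
  28^2 ≡ 28² = 784 ≡ 92 (mod 173)
  28^4 ≡ 92² = 8464 ≡ 160 (mod 173)
  28^8 ≡ 160² = 25600 ≡ 169 (mod 173)
  28^16 ≡ 169² = 28561 ≡ 16 (mod 173)
  28^32 ≡ 16² = 256 ≡ 83 (mod 173)
  28^64 ≡ 83² = 6889 ≡ 142 (mod 173)
  28^128 ≡ 142² = 20164 ≡ 96 (mod 173)
195 = 128 + 64 + 2 + 1, so 28^195 = 28^128 × 28^64 × 28^2 × 28^1 ≡ 96 × 142 × 92 × 28 (mod 173)
Multiplying step by step:
  96 × 142 = 13632 ≡ 138 (mod 173)
  138 × 92 = 12696 ≡ 67 (mod 173)
  67 × 28 = 1876 ≡ 146 (mod 173)
Result: 28^195 ≡ 146 (mod 173)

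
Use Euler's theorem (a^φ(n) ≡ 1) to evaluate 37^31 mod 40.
By Euler: 37^{16} ≡ 1 (mod 40) since gcd(37, 40) = 1. 31 = 1×16 + 15. So 37^{31} ≡ 37^{15} ≡ 13 (mod 40)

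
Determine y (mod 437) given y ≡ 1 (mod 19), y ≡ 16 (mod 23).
39

Using the Chinese Remainder Theorem:
M = product of moduli = 437
For equation 1: M_1 = 23, 23 ≡ 4 (mod 19), inverse of 23 mod 19 is 5 (check: 4 × 5 = 20 ≡ 1 (mod 19))
For equation 2: M_2 = 19, 19 ≡ 19 (mod 23), inverse of 19 mod 23 is 17 (check: 19 × 17 = 323 ≡ 1 (mod 23))
Combine: y ≡ Σ r_i×M_i×(M_i⁻¹ mod m_i) = 1×23×5 + 16×19×17 = 115 + 5168 = 5283
5283 mod 437 = 39
y ≡ 39 (mod 437)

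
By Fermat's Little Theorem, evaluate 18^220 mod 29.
By Fermat: 18^{28} ≡ 1 (mod 29). 220 = 7×28 + 24. So 18^{220} ≡ 18^{24} ≡ 7 (mod 29)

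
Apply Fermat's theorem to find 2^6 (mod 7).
By Fermat's Little Theorem, 2^{6} ≡ 1 (mod 7) since 7 is prime and gcd(2, 7) = 1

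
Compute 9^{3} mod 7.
1

Using successive squaring:
Binary expansion of 3: 11
Powers of 9 mod 7 (each is the square of the previous):
  9^1 ≡ 2 (mod 7)
  9^2 ≡ 2² = 4 ≡ 4 (mod 7)
3 = 2 + 1, so 9^3 = 9^2 × 9^1 ≡ 4 × 2 (mod 7)
Multiplying step by step:
  4 × 2 = 8 ≡ 1 (mod 7)
Result: 9^3 ≡ 1 (mod 7)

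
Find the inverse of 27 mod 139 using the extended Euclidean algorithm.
Extended GCD: 27(-36) + 139(7) = 1. So 27^(-1) ≡ 103 ≡ 103 (mod 139). Verify: 27 × 103 = 2781 ≡ 1 (mod 139)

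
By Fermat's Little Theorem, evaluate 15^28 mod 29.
By Fermat's Little Theorem, 15^{28} ≡ 1 (mod 29) since 29 is prime and gcd(15, 29) = 1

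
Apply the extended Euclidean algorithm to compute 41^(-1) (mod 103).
Extended GCD: 41(-5) + 103(2) = 1. So 41^(-1) ≡ 98 ≡ 98 (mod 103). Verify: 41 × 98 = 4018 ≡ 1 (mod 103)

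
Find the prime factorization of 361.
19^2

Divide by primes starting from smallest:
361 ÷ 19 = 19
19 ÷ 19 = 1

361 = 19^2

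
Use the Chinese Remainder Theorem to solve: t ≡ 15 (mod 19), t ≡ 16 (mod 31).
M = 19 × 31 = 589. M₁ = 31, y₁ ≡ 8 (mod 19). M₂ = 19, y₂ ≡ 18 (mod 31). t = 15×31×8 + 16×19×18 ≡ 357 (mod 589)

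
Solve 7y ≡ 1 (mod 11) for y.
8

Using Extended Euclidean Algorithm:
gcd(7, 11) = 1
Bezout coefficients: 7 × -3 + 11 × 2 = 1
So 7 × -3 ≡ 1 (mod 11)
The inverse is -3 mod 11 = 8
Verification: 7 × 8 = 56 = 5 × 11 + 1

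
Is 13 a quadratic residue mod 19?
By Euler's criterion: 13^{9} ≡ 18 (mod 19). Since this equals -1 (≡ 18), 13 is not a QR.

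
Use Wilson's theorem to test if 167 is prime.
(166)! mod 167 = 166. Since 166 ≡ -1 (mod 167), 167 is prime.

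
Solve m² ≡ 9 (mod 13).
The square roots of 9 mod 13 are 3 and 10. Verify: 3² = 9 ≡ 9 (mod 13)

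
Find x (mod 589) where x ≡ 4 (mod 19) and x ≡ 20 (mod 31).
M = 19 × 31 = 589. M₁ = 31, y₁ ≡ 8 (mod 19). M₂ = 19, y₂ ≡ 18 (mod 31). x = 4×31×8 + 20×19×18 ≡ 175 (mod 589)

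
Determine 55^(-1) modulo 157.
55^(-1) ≡ 20 (mod 157). Verification: 55 × 20 = 1100 ≡ 1 (mod 157)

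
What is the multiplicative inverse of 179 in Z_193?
179^(-1) ≡ 124 (mod 193). Verification: 179 × 124 = 22196 ≡ 1 (mod 193)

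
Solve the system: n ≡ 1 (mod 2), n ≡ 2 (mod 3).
M = 2 × 3 = 6. M₁ = 3, y₁ ≡ 1 (mod 2). M₂ = 2, y₂ ≡ 2 (mod 3). n = 1×3×1 + 2×2×2 ≡ 5 (mod 6)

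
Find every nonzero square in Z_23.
QRs mod 23: {1, 2, 3, 4, 6, 8, 9, 12, 13, 16, 18}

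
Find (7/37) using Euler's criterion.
(7/37) = 7^{18} mod 37 = 1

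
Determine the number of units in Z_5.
4

Prime factorization: 5 = 5
Using the formula φ(n) = n × Π(1 - 1/p) for each prime factor p:
φ(5) = 5 × (1 - 1/5)
φ(5) = 4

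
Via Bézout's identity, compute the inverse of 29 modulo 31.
Extended GCD: 29(15) + 31(-14) = 1. So 29^(-1) ≡ 15 ≡ 15 (mod 31). Verify: 29 × 15 = 435 ≡ 1 (mod 31)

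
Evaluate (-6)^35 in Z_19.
Using Fermat: (-6)^{18} ≡ 1 (mod 19). 35 ≡ 17 (mod 18). So (-6)^{35} ≡ (-6)^{17} ≡ 3 (mod 19)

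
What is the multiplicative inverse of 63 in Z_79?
74

Using Extended Euclidean Algorithm:
gcd(63, 79) = 1
Bezout coefficients: 63 × -5 + 79 × 4 = 1
So 63 × -5 ≡ 1 (mod 79)
The inverse is -5 mod 79 = 74
Verification: 63 × 74 = 4662 = 59 × 79 + 1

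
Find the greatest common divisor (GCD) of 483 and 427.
7

Using the Euclidean algorithm:
483 = 1 × 427 + 56
427 = 7 × 56 + 35
56 = 1 × 35 + 21
35 = 1 × 21 + 14
21 = 1 × 14 + 7
14 = 2 × 7 + 0

GCD(483, 427) = 7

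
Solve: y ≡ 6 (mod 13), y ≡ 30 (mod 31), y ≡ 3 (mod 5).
M = 13 × 31 × 5 = 2015. M₁ = 155, y₁ ≡ 12 (mod 13). M₂ = 65, y₂ ≡ 21 (mod 31). M₃ = 403, y₃ ≡ 2 (mod 5). y = 6×155×12 + 30×65×21 + 3×403×2 ≡ 123 (mod 2015)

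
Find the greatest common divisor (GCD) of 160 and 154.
2

Using the Euclidean algorithm:
160 = 1 × 154 + 6
154 = 25 × 6 + 4
6 = 1 × 4 + 2
4 = 2 × 2 + 0

GCD(160, 154) = 2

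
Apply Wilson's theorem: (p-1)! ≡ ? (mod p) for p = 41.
By Wilson's theorem, (40)! ≡ -1 ≡ 40 (mod 41)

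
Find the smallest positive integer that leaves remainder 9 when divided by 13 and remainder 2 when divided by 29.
M = 13 × 29 = 377. M₁ = 29, y₁ ≡ 9 (mod 13). M₂ = 13, y₂ ≡ 9 (mod 29). r = 9×29×9 + 2×13×9 ≡ 321 (mod 377). The smallest positive such number is 321.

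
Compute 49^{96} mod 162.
19

Using successive squaring:
Binary expansion of 96: 1100000
Powers of 49 mod 162 (each is the square of the previous):
  49^1 ≡ 49 (mod 162)
  49^2 ≡ 49² = 2401 ≡ 133 (mod 162)
  49^4 ≡ 133² = 17689 ≡ 31 (mod 162)
  49^8 ≡ 31² = 961 ≡ 151 (mod 162)
  49^16 ≡ 151² = 22801 ≡ 121 (mod 162)
  49^32 ≡ 121² = 14641 ≡ 61 (mod 162)
  49^64 ≡ 61² = 3721 ≡ 157 (mod 162)
96 = 64 + 32, so 49^96 = 49^64 × 49^32 ≡ 157 × 61 (mod 162)
Multiplying step by step:
  157 × 61 = 9577 ≡ 19 (mod 162)
Result: 49^96 ≡ 19 (mod 162)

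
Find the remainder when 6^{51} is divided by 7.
By Fermat: 6^{6} ≡ 1 (mod 7). 51 = 8×6 + 3. So 6^{51} ≡ 6^{3} ≡ 6 (mod 7)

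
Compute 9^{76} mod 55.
31

Using successive squaring:
Binary expansion of 76: 1001100
Powers of 9 mod 55 (each is the square of the previous):
  9^1 ≡ 9 (mod 55)
  9^2 ≡ 9² = 81 ≡ 26 (mod 55)
  9^4 ≡ 26² = 676 ≡ 16 (mod 55)
  9^8 ≡ 16² = 256 ≡ 36 (mod 55)
  9^16 ≡ 36² = 1296 ≡ 31 (mod 55)
  9^32 ≡ 31² = 961 ≡ 26 (mod 55)
  9^64 ≡ 26² = 676 ≡ 16 (mod 55)
76 = 64 + 8 + 4, so 9^76 = 9^64 × 9^8 × 9^4 ≡ 16 × 36 × 16 (mod 55)
Multiplying step by step:
  16 × 36 = 576 ≡ 26 (mod 55)
  26 × 16 = 416 ≡ 31 (mod 55)
Result: 9^76 ≡ 31 (mod 55)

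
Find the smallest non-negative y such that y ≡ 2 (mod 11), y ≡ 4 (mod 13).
134

Using the Chinese Remainder Theorem:
M = product of moduli = 143
For equation 1: M_1 = 13, 13 ≡ 2 (mod 11), inverse of 13 mod 11 is 6 (check: 2 × 6 = 12 ≡ 1 (mod 11))
For equation 2: M_2 = 11, 11 ≡ 11 (mod 13), inverse of 11 mod 13 is 6 (check: 11 × 6 = 66 ≡ 1 (mod 13))
Combine: y ≡ Σ r_i×M_i×(M_i⁻¹ mod m_i) = 2×13×6 + 4×11×6 = 156 + 264 = 420
420 mod 143 = 134
y ≡ 134 (mod 143)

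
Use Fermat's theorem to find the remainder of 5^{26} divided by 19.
4

By Fermat's Little Theorem, a^(p-1) ≡ 1 (mod p) for prime p and gcd(a, p) = 1
Here p = 19, so 5^18 ≡ 1 (mod 19)
We can reduce the exponent: 26 mod 18 = 8
So 5^26 ≡ 5^8 (mod 19)
Computing: 5^8 mod 19 = 4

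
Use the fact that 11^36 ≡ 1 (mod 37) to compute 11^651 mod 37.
By Fermat: 11^{36} ≡ 1 (mod 37). 651 ≡ 3 (mod 36). So 11^{651} ≡ 11^{3} ≡ 36 (mod 37)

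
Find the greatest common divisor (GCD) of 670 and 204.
2

Using the Euclidean algorithm:
670 = 3 × 204 + 58
204 = 3 × 58 + 30
58 = 1 × 30 + 28
30 = 1 × 28 + 2
28 = 14 × 2 + 0

GCD(670, 204) = 2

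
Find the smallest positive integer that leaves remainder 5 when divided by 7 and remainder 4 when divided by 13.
M = 7 × 13 = 91. M₁ = 13, y₁ ≡ 6 (mod 7). M₂ = 7, y₂ ≡ 2 (mod 13). t = 5×13×6 + 4×7×2 ≡ 82 (mod 91). The smallest positive such number is 82.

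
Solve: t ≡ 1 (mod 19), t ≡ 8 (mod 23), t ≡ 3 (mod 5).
M = 19 × 23 × 5 = 2185. M₁ = 115, y₁ ≡ 1 (mod 19). M₂ = 95, y₂ ≡ 8 (mod 23). M₃ = 437, y₃ ≡ 3 (mod 5). t = 1×115×1 + 8×95×8 + 3×437×3 ≡ 1388 (mod 2185)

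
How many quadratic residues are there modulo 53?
For prime 53, there are (p-1)/2 = (53-1)/2 = 26 quadratic residues (excluding 0).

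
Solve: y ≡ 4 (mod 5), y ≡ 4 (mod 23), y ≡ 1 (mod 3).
M = 5 × 23 × 3 = 345. M₁ = 69, y₁ ≡ 4 (mod 5). M₂ = 15, y₂ ≡ 20 (mod 23). M₃ = 115, y₃ ≡ 1 (mod 3). y = 4×69×4 + 4×15×20 + 1×115×1 ≡ 4 (mod 345)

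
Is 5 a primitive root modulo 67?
No

To verify, check if 5^(66/q) ≢ 1 (mod 67) for each prime divisor q of 66
Divisors of 66 = 66: [1, 2, 3, 6, 11, 22, 33, 66]
  5^(66/11) = 5^6 ≡ 14 (mod 67)
  5^(66/2) = 5^33 ≡ 66 (mod 67)
  5^(66/3) = 5^22 ≡ 1 (mod 67)
Conclusion: 5 is not a primitive root modulo 67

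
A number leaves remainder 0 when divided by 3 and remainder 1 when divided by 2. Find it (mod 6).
M = 3 × 2 = 6. M₁ = 2, y₁ ≡ 2 (mod 3). M₂ = 3, y₂ ≡ 1 (mod 2). y = 0×2×2 + 1×3×1 ≡ 3 (mod 6)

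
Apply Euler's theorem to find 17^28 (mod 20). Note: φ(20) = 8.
By Euler: 17^{8} ≡ 1 (mod 20) since gcd(17, 20) = 1. 28 = 3×8 + 4. So 17^{28} ≡ 17^{4} ≡ 1 (mod 20)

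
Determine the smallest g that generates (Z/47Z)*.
5

A primitive root g modulo p has order p-1 = 46
Prime divisors of 46: [2, 23]
g is a primitive root iff g^(46/q) ≢ 1 (mod 47) for each prime divisor q
Testing small values:
  g = 2: 2^23 ≡ 1, 2^2 ≡ 4 (mod 47) → 2^23 ≡ 1, not primitive root
  g = 3: 3^23 ≡ 1, 3^2 ≡ 9 (mod 47) → 3^23 ≡ 1, not primitive root
  g = 4: 4^23 ≡ 1, 4^2 ≡ 16 (mod 47) → 4^23 ≡ 1, not primitive root
  g = 5: 5^23 ≡ 46, 5^2 ≡ 25 (mod 47) → none is 1, primitive root!
The smallest primitive root is 5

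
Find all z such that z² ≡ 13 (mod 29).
The square roots of 13 mod 29 are 10 and 19. Verify: 10² = 100 ≡ 13 (mod 29)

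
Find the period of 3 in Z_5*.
Powers of 3 mod 5: 3^1≡3, 3^2≡4, 3^3≡2, 3^4≡1. Order = 4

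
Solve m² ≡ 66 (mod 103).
The square roots of 66 mod 103 are 13 and 90. Verify: 13² = 169 ≡ 66 (mod 103)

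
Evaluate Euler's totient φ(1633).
1540

Prime factorization: 1633 = 23 × 71
Using the formula φ(n) = n × Π(1 - 1/p) for each prime factor p:
φ(1633) = 1633 × (1 - 1/23) × (1 - 1/71)
φ(1633) = 1540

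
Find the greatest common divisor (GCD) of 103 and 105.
1

Using the Euclidean algorithm:
103 = 0 × 105 + 103
105 = 1 × 103 + 2
103 = 51 × 2 + 1
2 = 2 × 1 + 0

GCD(103, 105) = 1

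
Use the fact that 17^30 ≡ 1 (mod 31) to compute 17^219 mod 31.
By Fermat: 17^{30} ≡ 1 (mod 31). 219 ≡ 9 (mod 30). So 17^{219} ≡ 17^{9} ≡ 27 (mod 31)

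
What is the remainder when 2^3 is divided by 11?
3 = 2 + 1 (binary 11). Repeated squaring mod 11: 2^1 ≡ 2; 2^2 ≡ 2² = 4 ≡ 4. Multiply: 2^3 = 2^2 × 2^1 ≡ 4 × 2 (mod 11): 4 × 2 = 8 ≡ 8. So 2^3 ≡ 8 (mod 11).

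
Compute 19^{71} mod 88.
19

Using successive squaring:
Binary expansion of 71: 1000111
Powers of 19 mod 88 (each is the square of the previous):
  19^1 ≡ 19 (mod 88)
  19^2 ≡ 19² = 361 ≡ 9 (mod 88)
  19^4 ≡ 9² = 81 ≡ 81 (mod 88)
  19^8 ≡ 81² = 6561 ≡ 49 (mod 88)
  19^16 ≡ 49² = 2401 ≡ 25 (mod 88)
  19^32 ≡ 25² = 625 ≡ 9 (mod 88)
  19^64 ≡ 9² = 81 ≡ 81 (mod 88)
71 = 64 + 4 + 2 + 1, so 19^71 = 19^64 × 19^4 × 19^2 × 19^1 ≡ 81 × 81 × 9 × 19 (mod 88)
Multiplying step by step:
  81 × 81 = 6561 ≡ 49 (mod 88)
  49 × 9 = 441 ≡ 1 (mod 88)
  1 × 19 = 19 ≡ 19 (mod 88)
Result: 19^71 ≡ 19 (mod 88)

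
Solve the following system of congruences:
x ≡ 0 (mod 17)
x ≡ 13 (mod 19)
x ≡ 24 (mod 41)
9741

Using the Chinese Remainder Theorem:
M = product of moduli = 13243
For equation 1: M_1 = 779, 779 ≡ 14 (mod 17), inverse of 779 mod 17 is 11 (check: 14 × 11 = 154 ≡ 1 (mod 17))
For equation 2: M_2 = 697, 697 ≡ 13 (mod 19), inverse of 697 mod 19 is 3 (check: 13 × 3 = 39 ≡ 1 (mod 19))
For equation 3: M_3 = 323, 323 ≡ 36 (mod 41), inverse of 323 mod 41 is 8 (check: 36 × 8 = 288 ≡ 1 (mod 41))
Combine: x ≡ Σ r_i×M_i×(M_i⁻¹ mod m_i) = 0×779×11 + 13×697×3 + 24×323×8 = 0 + 27183 + 62016 = 89199
89199 mod 13243 = 9741
x ≡ 9741 (mod 13243)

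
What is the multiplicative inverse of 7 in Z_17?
7^(-1) ≡ 5 (mod 17). Verification: 7 × 5 = 35 ≡ 1 (mod 17)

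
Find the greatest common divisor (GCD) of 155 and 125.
5

Using the Euclidean algorithm:
155 = 1 × 125 + 30
125 = 4 × 30 + 5
30 = 6 × 5 + 0

GCD(155, 125) = 5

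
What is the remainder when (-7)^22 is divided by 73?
Using repeated squaring. (-7) ≡ 66 (mod 73). 22 = 16 + 4 + 2 (binary 10110). Repeated squaring mod 73: 66^1 ≡ 66; 66^2 ≡ 66² = 4356 ≡ 49; 66^4 ≡ 49² = 2401 ≡ 65; 66^8 ≡ 65² = 4225 ≡ 64; 66^16 ≡ 64² = 4096 ≡ 8. Multiply: (-7)^22 ≡ 66^16 × 66^4 × 66^2 ≡ 8 × 65 × 49 (mod 73): 8 × 65 = 520 ≡ 9; 9 × 49 = 441 ≡ 3. So (-7)^22 ≡ 3 (mod 73).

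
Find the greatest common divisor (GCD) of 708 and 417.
3

Using the Euclidean algorithm:
708 = 1 × 417 + 291
417 = 1 × 291 + 126
291 = 2 × 126 + 39
126 = 3 × 39 + 9
39 = 4 × 9 + 3
9 = 3 × 3 + 0

GCD(708, 417) = 3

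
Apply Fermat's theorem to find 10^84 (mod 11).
By Fermat: 10^{10} ≡ 1 (mod 11). 84 = 8×10 + 4. So 10^{84} ≡ 10^{4} ≡ 1 (mod 11)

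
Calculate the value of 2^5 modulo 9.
5 = 4 + 1 (binary 101). Repeated squaring mod 9: 2^1 ≡ 2; 2^2 ≡ 2² = 4 ≡ 4; 2^4 ≡ 4² = 16 ≡ 7. Multiply: 2^5 = 2^4 × 2^1 ≡ 7 × 2 (mod 9): 7 × 2 = 14 ≡ 5. So 2^5 ≡ 5 (mod 9).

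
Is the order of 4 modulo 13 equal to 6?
Yes, ord_13(4) = 6.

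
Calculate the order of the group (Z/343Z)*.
294

Prime factorization: 343 = 7^3
Using the formula φ(n) = n × Π(1 - 1/p) for each prime factor p:
φ(343) = 343 × (1 - 1/7)
φ(343) = 294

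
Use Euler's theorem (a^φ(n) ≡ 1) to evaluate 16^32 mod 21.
By Euler: 16^{12} ≡ 1 (mod 21) since gcd(16, 21) = 1. 32 = 2×12 + 8. So 16^{32} ≡ 16^{8} ≡ 4 (mod 21)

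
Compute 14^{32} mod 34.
18

Using successive squaring:
Binary expansion of 32: 100000
Powers of 14 mod 34 (each is the square of the previous):
  14^1 ≡ 14 (mod 34)
  14^2 ≡ 14² = 196 ≡ 26 (mod 34)
  14^4 ≡ 26² = 676 ≡ 30 (mod 34)
  14^8 ≡ 30² = 900 ≡ 16 (mod 34)
  14^16 ≡ 16² = 256 ≡ 18 (mod 34)
  14^32 ≡ 18² = 324 ≡ 18 (mod 34)
32 is a power of 2, so 14^32 is the last square: ≡ 18 (mod 34)
Result: 14^32 ≡ 18 (mod 34)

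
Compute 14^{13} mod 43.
25

Using successive squaring:
Binary expansion of 13: 1101
Powers of 14 mod 43 (each is the square of the previous):
  14^1 ≡ 14 (mod 43)
  14^2 ≡ 14² = 196 ≡ 24 (mod 43)
  14^4 ≡ 24² = 576 ≡ 17 (mod 43)
  14^8 ≡ 17² = 289 ≡ 31 (mod 43)
13 = 8 + 4 + 1, so 14^13 = 14^8 × 14^4 × 14^1 ≡ 31 × 17 × 14 (mod 43)
Multiplying step by step:
  31 × 17 = 527 ≡ 11 (mod 43)
  11 × 14 = 154 ≡ 25 (mod 43)
Result: 14^13 ≡ 25 (mod 43)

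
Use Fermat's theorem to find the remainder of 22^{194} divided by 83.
29

By Fermat's Little Theorem, a^(p-1) ≡ 1 (mod p) for prime p and gcd(a, p) = 1
Here p = 83, so 22^82 ≡ 1 (mod 83)
We can reduce the exponent: 194 mod 82 = 30
So 22^194 ≡ 22^30 (mod 83)
Computing: 22^30 mod 83 = 29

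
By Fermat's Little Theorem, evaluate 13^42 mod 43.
By Fermat's Little Theorem, 13^{42} ≡ 1 (mod 43) since 43 is prime and gcd(13, 43) = 1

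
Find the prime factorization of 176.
2^4 × 11

Divide by primes starting from smallest:
176 ÷ 2 = 88
88 ÷ 2 = 44
44 ÷ 2 = 22
22 ÷ 2 = 11
11 ÷ 11 = 1

176 = 2^4 × 11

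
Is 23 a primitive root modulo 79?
No

To verify, check if 23^(78/q) ≢ 1 (mod 79) for each prime divisor q of 78
Divisors of 78 = 78: [1, 2, 3, 6, 13, 26, 39, 78]
  23^(78/2) = 23^39 ≡ 1 (mod 79)
  23^(78/3) = 23^26 ≡ 55 (mod 79)
  23^(78/13) = 23^6 ≡ 1 (mod 79)
Conclusion: 23 is not a primitive root modulo 79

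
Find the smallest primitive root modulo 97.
5

A primitive root g modulo p has order p-1 = 96
Prime divisors of 96: [2, 3]
g is a primitive root iff g^(96/q) ≢ 1 (mod 97) for each prime divisor q
Testing small values:
  g = 2: 2^48 ≡ 1, 2^32 ≡ 35 (mod 97) → 2^48 ≡ 1, not primitive root
  g = 3: 3^48 ≡ 1, 3^32 ≡ 35 (mod 97) → 3^48 ≡ 1, not primitive root
  g = 4: 4^48 ≡ 1, 4^32 ≡ 61 (mod 97) → 4^48 ≡ 1, not primitive root
  g = 5: 5^48 ≡ 96, 5^32 ≡ 35 (mod 97) → none is 1, primitive root!
The smallest primitive root is 5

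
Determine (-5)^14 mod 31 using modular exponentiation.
Using repeated squaring. (-5) ≡ 26 (mod 31). 14 = 8 + 4 + 2 (binary 1110). Repeated squaring mod 31: 26^1 ≡ 26; 26^2 ≡ 26² = 676 ≡ 25; 26^4 ≡ 25² = 625 ≡ 5; 26^8 ≡ 5² = 25 ≡ 25. Multiply: (-5)^14 ≡ 26^8 × 26^4 × 26^2 ≡ 25 × 5 × 25 (mod 31): 25 × 5 = 125 ≡ 1; 1 × 25 = 25 ≡ 25. So (-5)^14 ≡ 25 (mod 31).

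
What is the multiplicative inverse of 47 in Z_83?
53

Using Extended Euclidean Algorithm:
gcd(47, 83) = 1
Bezout coefficients: 47 × -30 + 83 × 17 = 1
So 47 × -30 ≡ 1 (mod 83)
The inverse is -30 mod 83 = 53
Verification: 47 × 53 = 2491 = 30 × 83 + 1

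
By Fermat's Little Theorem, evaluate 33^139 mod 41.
By Fermat: 33^{40} ≡ 1 (mod 41). 139 = 3×40 + 19. So 33^{139} ≡ 33^{19} ≡ 5 (mod 41)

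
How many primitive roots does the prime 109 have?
Number of primitive roots mod 109 = φ(108) = 36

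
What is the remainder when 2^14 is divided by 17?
Using repeated squaring. 14 = 8 + 4 + 2 (binary 1110). Repeated squaring mod 17: 2^1 ≡ 2; 2^2 ≡ 2² = 4 ≡ 4; 2^4 ≡ 4² = 16 ≡ 16; 2^8 ≡ 16² = 256 ≡ 1. Multiply: 2^14 = 2^8 × 2^4 × 2^2 ≡ 1 × 16 × 4 (mod 17): 1 × 16 = 16 ≡ 16; 16 × 4 = 64 ≡ 13. So 2^14 ≡ 13 (mod 17).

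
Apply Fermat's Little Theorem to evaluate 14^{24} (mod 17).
16

By Fermat's Little Theorem, a^(p-1) ≡ 1 (mod p) for prime p and gcd(a, p) = 1
Here p = 17, so 14^16 ≡ 1 (mod 17)
We can reduce the exponent: 24 mod 16 = 8
So 14^24 ≡ 14^8 (mod 17)
Computing: 14^8 mod 17 = 16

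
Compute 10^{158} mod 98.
72

Using successive squaring:
Binary expansion of 158: 10011110
Powers of 10 mod 98 (each is the square of the previous):
  10^1 ≡ 10 (mod 98)
  10^2 ≡ 10² = 100 ≡ 2 (mod 98)
  10^4 ≡ 2² = 4 ≡ 4 (mod 98)
  10^8 ≡ 4² = 16 ≡ 16 (mod 98)
  10^16 ≡ 16² = 256 ≡ 60 (mod 98)
  10^32 ≡ 60² = 3600 ≡ 72 (mod 98)
  10^64 ≡ 72² = 5184 ≡ 88 (mod 98)
  10^128 ≡ 88² = 7744 ≡ 2 (mod 98)
158 = 128 + 16 + 8 + 4 + 2, so 10^158 = 10^128 × 10^16 × 10^8 × 10^4 × 10^2 ≡ 2 × 60 × 16 × 4 × 2 (mod 98)
Multiplying step by step:
  2 × 60 = 120 ≡ 22 (mod 98)
  22 × 16 = 352 ≡ 58 (mod 98)
  58 × 4 = 232 ≡ 36 (mod 98)
  36 × 2 = 72 ≡ 72 (mod 98)
Result: 10^158 ≡ 72 (mod 98)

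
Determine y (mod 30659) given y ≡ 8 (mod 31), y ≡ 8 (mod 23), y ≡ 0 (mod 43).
7138

Using the Chinese Remainder Theorem:
M = product of moduli = 30659
For equation 1: M_1 = 989, 989 ≡ 28 (mod 31), inverse of 989 mod 31 is 10 (check: 28 × 10 = 280 ≡ 1 (mod 31))
For equation 2: M_2 = 1333, 1333 ≡ 22 (mod 23), inverse of 1333 mod 23 is 22 (check: 22 × 22 = 484 ≡ 1 (mod 23))
For equation 3: M_3 = 713, 713 ≡ 25 (mod 43), inverse of 713 mod 43 is 31 (check: 25 × 31 = 775 ≡ 1 (mod 43))
Combine: y ≡ Σ r_i×M_i×(M_i⁻¹ mod m_i) = 8×989×10 + 8×1333×22 + 0×713×31 = 79120 + 234608 + 0 = 313728
313728 mod 30659 = 7138
y ≡ 7138 (mod 30659)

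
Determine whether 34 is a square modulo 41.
By Euler's criterion: 34^{20} ≡ 40 (mod 41). Since this equals -1 (≡ 40), 34 is not a QR.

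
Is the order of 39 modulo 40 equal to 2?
Yes, ord_40(39) = 2.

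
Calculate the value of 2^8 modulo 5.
8 = 8 (binary 1000). Repeated squaring mod 5: 2^1 ≡ 2; 2^2 ≡ 2² = 4 ≡ 4; 2^4 ≡ 4² = 16 ≡ 1; 2^8 ≡ 1² = 1 ≡ 1. So 2^8 ≡ 1 (mod 5).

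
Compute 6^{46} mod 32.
0

Using successive squaring:
Binary expansion of 46: 101110
Powers of 6 mod 32 (each is the square of the previous):
  6^1 ≡ 6 (mod 32)
  6^2 ≡ 6² = 36 ≡ 4 (mod 32)
  6^4 ≡ 4² = 16 ≡ 16 (mod 32)
  6^8 ≡ 16² = 256 ≡ 0 (mod 32)
  6^16 ≡ 0² = 0 ≡ 0 (mod 32)
  6^32 ≡ 0² = 0 ≡ 0 (mod 32)
46 = 32 + 8 + 4 + 2, so 6^46 = 6^32 × 6^8 × 6^4 × 6^2 ≡ 0 × 0 × 16 × 4 (mod 32)
Multiplying step by step:
  0 × 0 = 0 ≡ 0 (mod 32)
  0 × 16 = 0 ≡ 0 (mod 32)
  0 × 4 = 0 ≡ 0 (mod 32)
Result: 6^46 ≡ 0 (mod 32)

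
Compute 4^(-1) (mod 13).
10

Using Extended Euclidean Algorithm:
gcd(4, 13) = 1
Bezout coefficients: 4 × -3 + 13 × 1 = 1
So 4 × -3 ≡ 1 (mod 13)
The inverse is -3 mod 13 = 10
Verification: 4 × 10 = 40 = 3 × 13 + 1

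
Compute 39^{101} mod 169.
0

Using successive squaring:
Binary expansion of 101: 1100101
Powers of 39 mod 169 (each is the square of the previous):
  39^1 ≡ 39 (mod 169)
  39^2 ≡ 39² = 1521 ≡ 0 (mod 169)
  39^4 ≡ 0² = 0 ≡ 0 (mod 169)
  39^8 ≡ 0² = 0 ≡ 0 (mod 169)
  39^16 ≡ 0² = 0 ≡ 0 (mod 169)
  39^32 ≡ 0² = 0 ≡ 0 (mod 169)
  39^64 ≡ 0² = 0 ≡ 0 (mod 169)
101 = 64 + 32 + 4 + 1, so 39^101 = 39^64 × 39^32 × 39^4 × 39^1 ≡ 0 × 0 × 0 × 39 (mod 169)
Multiplying step by step:
  0 × 0 = 0 ≡ 0 (mod 169)
  0 × 0 = 0 ≡ 0 (mod 169)
  0 × 39 = 0 ≡ 0 (mod 169)
Result: 39^101 ≡ 0 (mod 169)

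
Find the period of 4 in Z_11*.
Powers of 4 mod 11: 4^1≡4, 4^2≡5, 4^3≡9, 4^4≡3, 4^5≡1. Order = 5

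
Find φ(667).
616

Prime factorization: 667 = 23 × 29
Using the formula φ(n) = n × Π(1 - 1/p) for each prime factor p:
φ(667) = 667 × (1 - 1/23) × (1 - 1/29)
φ(667) = 616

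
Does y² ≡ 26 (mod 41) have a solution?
By Euler's criterion: 26^{20} ≡ 40 (mod 41). Since this equals -1 (≡ 40), 26 is not a QR.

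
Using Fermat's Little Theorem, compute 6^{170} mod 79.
20

By Fermat's Little Theorem, a^(p-1) ≡ 1 (mod p) for prime p and gcd(a, p) = 1
Here p = 79, so 6^78 ≡ 1 (mod 79)
We can reduce the exponent: 170 mod 78 = 14
So 6^170 ≡ 6^14 (mod 79)
Computing: 6^14 mod 79 = 20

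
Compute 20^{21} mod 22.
20

Using successive squaring:
Binary expansion of 21: 10101
Powers of 20 mod 22 (each is the square of the previous):
  20^1 ≡ 20 (mod 22)
  20^2 ≡ 20² = 400 ≡ 4 (mod 22)
  20^4 ≡ 4² = 16 ≡ 16 (mod 22)
  20^8 ≡ 16² = 256 ≡ 14 (mod 22)
  20^16 ≡ 14² = 196 ≡ 20 (mod 22)
21 = 16 + 4 + 1, so 20^21 = 20^16 × 20^4 × 20^1 ≡ 20 × 16 × 20 (mod 22)
Multiplying step by step:
  20 × 16 = 320 ≡ 12 (mod 22)
  12 × 20 = 240 ≡ 20 (mod 22)
Result: 20^21 ≡ 20 (mod 22)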